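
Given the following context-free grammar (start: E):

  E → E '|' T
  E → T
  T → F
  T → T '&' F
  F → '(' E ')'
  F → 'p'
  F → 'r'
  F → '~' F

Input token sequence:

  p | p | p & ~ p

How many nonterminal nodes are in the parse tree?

[E [E [E [T [F p]]] | [T [F p]]] | [T [T [F p]] & [F ~ [F p]]]]

12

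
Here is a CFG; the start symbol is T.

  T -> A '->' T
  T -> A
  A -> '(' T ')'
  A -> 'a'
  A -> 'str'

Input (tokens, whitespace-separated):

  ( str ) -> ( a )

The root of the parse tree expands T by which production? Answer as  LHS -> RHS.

[T [A ( [T [A str]] )] -> [T [A ( [T [A a]] )]]]

T -> A '->' T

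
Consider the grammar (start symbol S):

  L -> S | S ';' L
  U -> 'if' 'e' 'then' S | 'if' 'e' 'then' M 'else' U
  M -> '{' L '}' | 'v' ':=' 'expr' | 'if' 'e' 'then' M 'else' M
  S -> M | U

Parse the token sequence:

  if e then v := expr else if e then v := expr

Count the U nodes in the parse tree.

2

[S [U if e then [M v := expr] else [U if e then [S [M v := expr]]]]]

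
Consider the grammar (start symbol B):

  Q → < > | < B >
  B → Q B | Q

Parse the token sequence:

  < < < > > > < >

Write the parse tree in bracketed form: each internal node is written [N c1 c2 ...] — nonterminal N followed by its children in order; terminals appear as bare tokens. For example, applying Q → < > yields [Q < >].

B
Q B
< B > B
< Q > B
< < B > > B
< < Q > > B
< < < > > > B
< < < > > > Q
< < < > > > < >

[B [Q < [B [Q < [B [Q < >]] >]] >] [B [Q < >]]]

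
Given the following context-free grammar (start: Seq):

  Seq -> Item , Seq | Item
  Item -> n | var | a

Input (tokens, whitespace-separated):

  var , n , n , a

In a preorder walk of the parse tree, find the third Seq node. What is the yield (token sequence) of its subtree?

[Seq [Item var] , [Seq [Item n] , [Seq [Item n] , [Seq [Item a]]]]]

n , a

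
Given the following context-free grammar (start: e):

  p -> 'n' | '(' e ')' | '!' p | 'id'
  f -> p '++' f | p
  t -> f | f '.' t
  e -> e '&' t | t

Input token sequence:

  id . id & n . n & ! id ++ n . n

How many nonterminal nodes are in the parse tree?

24

[e [e [e [t [f [p id]] . [t [f [p id]]]]] & [t [f [p n]] . [t [f [p n]]]]] & [t [f [p ! [p id]] ++ [f [p n]]] . [t [f [p n]]]]]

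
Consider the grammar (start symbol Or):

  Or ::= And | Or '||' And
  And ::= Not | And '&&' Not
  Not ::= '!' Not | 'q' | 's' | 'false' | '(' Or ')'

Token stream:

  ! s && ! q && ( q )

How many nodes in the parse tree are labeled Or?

2

[Or [And [And [And [Not ! [Not s]]] && [Not ! [Not q]]] && [Not ( [Or [And [Not q]]] )]]]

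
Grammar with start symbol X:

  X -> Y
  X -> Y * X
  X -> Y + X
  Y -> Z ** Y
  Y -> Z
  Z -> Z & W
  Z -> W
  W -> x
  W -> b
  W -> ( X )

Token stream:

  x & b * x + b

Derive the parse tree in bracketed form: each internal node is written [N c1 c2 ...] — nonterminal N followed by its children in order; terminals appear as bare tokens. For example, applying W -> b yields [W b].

[X [Y [Z [Z [W x]] & [W b]]] * [X [Y [Z [W x]]] + [X [Y [Z [W b]]]]]]

X
Y * X
Z * X
Z & W * X
W & W * X
x & W * X
x & b * X
x & b * Y + X
x & b * Z + X
x & b * W + X
x & b * x + X
x & b * x + Y
x & b * x + Z
x & b * x + W
x & b * x + b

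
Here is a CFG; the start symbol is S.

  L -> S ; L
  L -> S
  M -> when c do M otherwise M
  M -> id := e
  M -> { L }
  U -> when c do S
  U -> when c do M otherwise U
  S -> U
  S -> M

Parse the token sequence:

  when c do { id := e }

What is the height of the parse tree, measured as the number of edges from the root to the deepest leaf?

7

[S [U when c do [S [M { [L [S [M id := e]]] }]]]]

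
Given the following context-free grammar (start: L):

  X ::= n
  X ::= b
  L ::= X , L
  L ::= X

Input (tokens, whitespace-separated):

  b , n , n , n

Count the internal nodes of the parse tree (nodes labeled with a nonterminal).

8

[L [X b] , [L [X n] , [L [X n] , [L [X n]]]]]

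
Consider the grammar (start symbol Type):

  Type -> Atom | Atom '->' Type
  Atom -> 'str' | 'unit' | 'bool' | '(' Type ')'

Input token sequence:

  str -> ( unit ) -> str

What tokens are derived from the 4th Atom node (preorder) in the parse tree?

str

[Type [Atom str] -> [Type [Atom ( [Type [Atom unit]] )] -> [Type [Atom str]]]]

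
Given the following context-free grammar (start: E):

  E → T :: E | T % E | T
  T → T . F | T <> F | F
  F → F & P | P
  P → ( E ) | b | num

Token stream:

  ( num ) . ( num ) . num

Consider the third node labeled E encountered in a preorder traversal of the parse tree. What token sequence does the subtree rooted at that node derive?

[E [T [T [T [F [P ( [E [T [F [P num]]]] )]]] . [F [P ( [E [T [F [P num]]]] )]]] . [F [P num]]]]

num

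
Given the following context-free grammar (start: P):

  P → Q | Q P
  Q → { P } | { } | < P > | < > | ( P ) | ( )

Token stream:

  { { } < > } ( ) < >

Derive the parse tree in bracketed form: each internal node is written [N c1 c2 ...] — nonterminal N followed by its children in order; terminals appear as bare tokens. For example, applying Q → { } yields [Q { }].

P
Q P
{ P } P
{ Q P } P
{ { } P } P
{ { } Q } P
{ { } < > } P
{ { } < > } Q P
{ { } < > } ( ) P
{ { } < > } ( ) Q
{ { } < > } ( ) < >

[P [Q { [P [Q { }] [P [Q < >]]] }] [P [Q ( )] [P [Q < >]]]]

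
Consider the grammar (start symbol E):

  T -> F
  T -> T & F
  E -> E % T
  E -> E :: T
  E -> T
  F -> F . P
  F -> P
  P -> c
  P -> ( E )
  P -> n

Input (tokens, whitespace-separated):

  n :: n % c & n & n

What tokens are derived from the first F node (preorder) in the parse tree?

n

[E [E [E [T [F [P n]]]] :: [T [F [P n]]]] % [T [T [T [F [P c]]] & [F [P n]]] & [F [P n]]]]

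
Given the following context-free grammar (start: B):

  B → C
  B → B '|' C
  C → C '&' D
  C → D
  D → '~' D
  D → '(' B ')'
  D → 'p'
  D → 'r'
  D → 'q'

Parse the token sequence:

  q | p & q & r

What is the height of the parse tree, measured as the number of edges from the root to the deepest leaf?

[B [B [C [D q]]] | [C [C [C [D p]] & [D q]] & [D r]]]

5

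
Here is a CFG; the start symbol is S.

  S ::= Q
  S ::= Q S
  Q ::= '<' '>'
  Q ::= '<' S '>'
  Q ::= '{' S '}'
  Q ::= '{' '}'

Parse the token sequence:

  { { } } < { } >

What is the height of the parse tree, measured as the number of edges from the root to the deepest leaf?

[S [Q { [S [Q { }]] }] [S [Q < [S [Q { }]] >]]]

5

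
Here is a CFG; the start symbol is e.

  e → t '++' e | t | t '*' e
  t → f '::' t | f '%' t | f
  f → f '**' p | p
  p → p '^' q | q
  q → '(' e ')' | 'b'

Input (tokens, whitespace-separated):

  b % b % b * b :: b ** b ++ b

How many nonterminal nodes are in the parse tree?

[e [t [f [p [q b]]] % [t [f [p [q b]]] % [t [f [p [q b]]]]]] * [e [t [f [p [q b]]] :: [t [f [f [p [q b]]] ** [p [q b]]]]] ++ [e [t [f [p [q b]]]]]]]

30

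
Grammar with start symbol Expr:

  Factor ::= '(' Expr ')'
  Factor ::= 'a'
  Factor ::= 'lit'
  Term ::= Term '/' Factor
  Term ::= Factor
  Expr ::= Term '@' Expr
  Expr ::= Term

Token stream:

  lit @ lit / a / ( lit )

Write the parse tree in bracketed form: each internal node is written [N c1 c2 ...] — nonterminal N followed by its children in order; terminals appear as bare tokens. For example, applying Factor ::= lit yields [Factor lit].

Expr
Term @ Expr
Factor @ Expr
lit @ Expr
lit @ Term
lit @ Term / Factor
lit @ Term / Factor / Factor
lit @ Factor / Factor / Factor
lit @ lit / Factor / Factor
lit @ lit / a / Factor
lit @ lit / a / ( Expr )
lit @ lit / a / ( Term )
lit @ lit / a / ( Factor )
lit @ lit / a / ( lit )

[Expr [Term [Factor lit]] @ [Expr [Term [Term [Term [Factor lit]] / [Factor a]] / [Factor ( [Expr [Term [Factor lit]]] )]]]]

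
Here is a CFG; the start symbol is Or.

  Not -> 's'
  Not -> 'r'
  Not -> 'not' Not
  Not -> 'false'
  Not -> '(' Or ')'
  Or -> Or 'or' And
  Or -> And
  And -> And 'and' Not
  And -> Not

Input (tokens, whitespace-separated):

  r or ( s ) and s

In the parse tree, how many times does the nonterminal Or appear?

[Or [Or [And [Not r]]] or [And [And [Not ( [Or [And [Not s]]] )]] and [Not s]]]

3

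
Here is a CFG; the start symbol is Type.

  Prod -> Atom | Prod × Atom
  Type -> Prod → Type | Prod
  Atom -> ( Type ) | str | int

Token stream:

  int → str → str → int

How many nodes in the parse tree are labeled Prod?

[Type [Prod [Atom int]] → [Type [Prod [Atom str]] → [Type [Prod [Atom str]] → [Type [Prod [Atom int]]]]]]

4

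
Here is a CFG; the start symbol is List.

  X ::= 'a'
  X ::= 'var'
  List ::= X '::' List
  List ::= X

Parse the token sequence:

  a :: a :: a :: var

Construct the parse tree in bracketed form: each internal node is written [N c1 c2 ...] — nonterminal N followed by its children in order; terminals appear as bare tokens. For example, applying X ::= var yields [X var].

[List [X a] :: [List [X a] :: [List [X a] :: [List [X var]]]]]

List
X :: List
a :: List
a :: X :: List
a :: a :: List
a :: a :: X :: List
a :: a :: a :: List
a :: a :: a :: X
a :: a :: a :: var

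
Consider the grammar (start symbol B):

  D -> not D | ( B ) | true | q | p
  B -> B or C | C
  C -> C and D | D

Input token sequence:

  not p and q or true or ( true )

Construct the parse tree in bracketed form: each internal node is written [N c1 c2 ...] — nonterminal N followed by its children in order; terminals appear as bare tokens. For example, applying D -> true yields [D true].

B
B or C
B or C or C
C or C or C
C and D or C or C
D and D or C or C
not D and D or C or C
not p and D or C or C
not p and q or C or C
not p and q or D or C
not p and q or true or C
not p and q or true or D
not p and q or true or ( B )
not p and q or true or ( C )
not p and q or true or ( D )
not p and q or true or ( true )

[B [B [B [C [C [D not [D p]]] and [D q]]] or [C [D true]]] or [C [D ( [B [C [D true]]] )]]]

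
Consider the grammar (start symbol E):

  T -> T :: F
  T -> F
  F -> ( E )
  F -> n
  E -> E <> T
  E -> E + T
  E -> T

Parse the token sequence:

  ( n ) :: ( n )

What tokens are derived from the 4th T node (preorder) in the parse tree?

[E [T [T [F ( [E [T [F n]]] )]] :: [F ( [E [T [F n]]] )]]]

n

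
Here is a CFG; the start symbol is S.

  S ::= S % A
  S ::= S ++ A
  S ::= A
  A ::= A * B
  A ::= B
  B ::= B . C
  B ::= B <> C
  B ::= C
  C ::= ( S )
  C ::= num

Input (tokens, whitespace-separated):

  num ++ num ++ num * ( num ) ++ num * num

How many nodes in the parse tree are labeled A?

[S [S [S [S [A [B [C num]]]] ++ [A [B [C num]]]] ++ [A [A [B [C num]]] * [B [C ( [S [A [B [C num]]]] )]]]] ++ [A [A [B [C num]]] * [B [C num]]]]

7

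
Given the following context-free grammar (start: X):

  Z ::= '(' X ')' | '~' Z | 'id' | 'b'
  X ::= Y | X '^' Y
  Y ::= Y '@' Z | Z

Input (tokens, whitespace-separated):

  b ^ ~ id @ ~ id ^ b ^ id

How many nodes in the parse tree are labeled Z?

7

[X [X [X [X [Y [Z b]]] ^ [Y [Y [Z ~ [Z id]]] @ [Z ~ [Z id]]]] ^ [Y [Z b]]] ^ [Y [Z id]]]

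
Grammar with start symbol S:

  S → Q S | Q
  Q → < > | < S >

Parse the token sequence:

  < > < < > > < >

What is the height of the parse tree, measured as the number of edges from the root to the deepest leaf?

5

[S [Q < >] [S [Q < [S [Q < >]] >] [S [Q < >]]]]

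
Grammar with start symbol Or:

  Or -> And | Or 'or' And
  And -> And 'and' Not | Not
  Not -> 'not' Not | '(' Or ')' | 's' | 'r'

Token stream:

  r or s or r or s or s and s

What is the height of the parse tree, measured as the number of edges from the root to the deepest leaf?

7

[Or [Or [Or [Or [Or [And [Not r]]] or [And [Not s]]] or [And [Not r]]] or [And [Not s]]] or [And [And [Not s]] and [Not s]]]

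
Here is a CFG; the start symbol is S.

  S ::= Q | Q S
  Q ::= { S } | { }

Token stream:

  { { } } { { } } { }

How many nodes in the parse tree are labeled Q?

[S [Q { [S [Q { }]] }] [S [Q { [S [Q { }]] }] [S [Q { }]]]]

5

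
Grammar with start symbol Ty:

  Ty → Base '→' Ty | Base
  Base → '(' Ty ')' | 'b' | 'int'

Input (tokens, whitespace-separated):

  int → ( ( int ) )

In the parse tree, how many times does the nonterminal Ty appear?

4

[Ty [Base int] → [Ty [Base ( [Ty [Base ( [Ty [Base int]] )]] )]]]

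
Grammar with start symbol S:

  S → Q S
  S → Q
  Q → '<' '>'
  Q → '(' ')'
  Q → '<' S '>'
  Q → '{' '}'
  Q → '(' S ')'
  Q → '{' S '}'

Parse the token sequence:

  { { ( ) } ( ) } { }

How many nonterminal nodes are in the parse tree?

10

[S [Q { [S [Q { [S [Q ( )]] }] [S [Q ( )]]] }] [S [Q { }]]]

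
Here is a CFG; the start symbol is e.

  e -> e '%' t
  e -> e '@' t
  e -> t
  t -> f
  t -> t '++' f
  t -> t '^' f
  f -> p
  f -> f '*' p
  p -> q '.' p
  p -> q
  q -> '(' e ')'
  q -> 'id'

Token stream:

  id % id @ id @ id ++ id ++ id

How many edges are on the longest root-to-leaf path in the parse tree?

8

[e [e [e [e [t [f [p [q id]]]]] % [t [f [p [q id]]]]] @ [t [f [p [q id]]]]] @ [t [t [t [f [p [q id]]]] ++ [f [p [q id]]]] ++ [f [p [q id]]]]]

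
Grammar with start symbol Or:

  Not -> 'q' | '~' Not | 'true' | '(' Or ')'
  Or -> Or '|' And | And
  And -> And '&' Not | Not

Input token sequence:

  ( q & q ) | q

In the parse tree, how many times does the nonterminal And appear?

[Or [Or [And [Not ( [Or [And [And [Not q]] & [Not q]]] )]]] | [And [Not q]]]

4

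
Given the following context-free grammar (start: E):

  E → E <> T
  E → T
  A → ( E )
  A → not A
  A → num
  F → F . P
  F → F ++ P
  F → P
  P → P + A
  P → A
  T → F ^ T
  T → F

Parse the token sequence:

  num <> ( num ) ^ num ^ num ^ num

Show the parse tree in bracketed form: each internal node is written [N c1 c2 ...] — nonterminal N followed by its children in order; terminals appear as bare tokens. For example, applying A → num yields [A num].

[E [E [T [F [P [A num]]]]] <> [T [F [P [A ( [E [T [F [P [A num]]]]] )]]] ^ [T [F [P [A num]]] ^ [T [F [P [A num]]] ^ [T [F [P [A num]]]]]]]]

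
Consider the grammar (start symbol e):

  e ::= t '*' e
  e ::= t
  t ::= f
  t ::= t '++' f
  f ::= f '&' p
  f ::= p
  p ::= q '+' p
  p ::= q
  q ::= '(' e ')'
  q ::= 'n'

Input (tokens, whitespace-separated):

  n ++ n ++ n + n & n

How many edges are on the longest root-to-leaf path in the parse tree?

[e [t [t [t [f [p [q n]]]] ++ [f [p [q n]]]] ++ [f [f [p [q n] + [p [q n]]]] & [p [q n]]]]]

7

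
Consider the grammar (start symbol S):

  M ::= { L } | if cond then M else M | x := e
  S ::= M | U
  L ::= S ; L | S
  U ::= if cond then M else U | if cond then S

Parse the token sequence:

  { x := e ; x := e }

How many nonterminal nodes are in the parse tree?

[S [M { [L [S [M x := e]] ; [L [S [M x := e]]]] }]]

8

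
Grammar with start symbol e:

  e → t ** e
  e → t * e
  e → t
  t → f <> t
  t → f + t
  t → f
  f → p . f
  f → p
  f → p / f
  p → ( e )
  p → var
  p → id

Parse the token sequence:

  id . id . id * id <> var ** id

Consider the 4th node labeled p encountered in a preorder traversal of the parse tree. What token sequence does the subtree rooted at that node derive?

[e [t [f [p id] . [f [p id] . [f [p id]]]]] * [e [t [f [p id]] <> [t [f [p var]]]] ** [e [t [f [p id]]]]]]

id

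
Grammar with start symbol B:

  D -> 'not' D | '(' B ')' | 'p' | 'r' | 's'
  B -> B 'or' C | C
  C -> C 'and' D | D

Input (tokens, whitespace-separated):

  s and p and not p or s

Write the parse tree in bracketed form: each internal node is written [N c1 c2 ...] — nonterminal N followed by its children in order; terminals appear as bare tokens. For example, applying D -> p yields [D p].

[B [B [C [C [C [D s]] and [D p]] and [D not [D p]]]] or [C [D s]]]

B
B or C
C or C
C and D or C
C and D and D or C
D and D and D or C
s and D and D or C
s and p and D or C
s and p and not D or C
s and p and not p or C
s and p and not p or D
s and p and not p or s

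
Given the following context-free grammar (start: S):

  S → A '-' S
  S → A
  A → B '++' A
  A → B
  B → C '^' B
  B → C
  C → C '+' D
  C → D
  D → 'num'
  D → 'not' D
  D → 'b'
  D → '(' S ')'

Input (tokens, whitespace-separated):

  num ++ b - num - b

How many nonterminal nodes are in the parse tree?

19

[S [A [B [C [D num]]] ++ [A [B [C [D b]]]]] - [S [A [B [C [D num]]]] - [S [A [B [C [D b]]]]]]]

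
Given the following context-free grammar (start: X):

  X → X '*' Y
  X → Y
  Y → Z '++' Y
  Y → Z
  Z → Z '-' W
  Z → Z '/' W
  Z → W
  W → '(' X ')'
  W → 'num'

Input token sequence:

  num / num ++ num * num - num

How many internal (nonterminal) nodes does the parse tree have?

[X [X [Y [Z [Z [W num]] / [W num]] ++ [Y [Z [W num]]]]] * [Y [Z [Z [W num]] - [W num]]]]

15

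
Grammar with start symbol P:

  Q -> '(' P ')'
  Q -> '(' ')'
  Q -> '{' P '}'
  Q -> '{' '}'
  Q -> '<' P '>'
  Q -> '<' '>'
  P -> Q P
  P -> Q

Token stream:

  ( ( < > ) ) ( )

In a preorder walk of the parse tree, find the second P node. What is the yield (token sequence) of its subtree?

( < > )

[P [Q ( [P [Q ( [P [Q < >]] )]] )] [P [Q ( )]]]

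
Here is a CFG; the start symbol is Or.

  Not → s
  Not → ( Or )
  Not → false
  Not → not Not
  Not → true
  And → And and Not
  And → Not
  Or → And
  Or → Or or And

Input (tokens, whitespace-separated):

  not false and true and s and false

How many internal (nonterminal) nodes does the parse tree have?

10

[Or [And [And [And [And [Not not [Not false]]] and [Not true]] and [Not s]] and [Not false]]]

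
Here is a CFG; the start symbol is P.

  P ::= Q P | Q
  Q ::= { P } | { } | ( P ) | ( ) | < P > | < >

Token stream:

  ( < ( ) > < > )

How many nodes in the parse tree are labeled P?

4

[P [Q ( [P [Q < [P [Q ( )]] >] [P [Q < >]]] )]]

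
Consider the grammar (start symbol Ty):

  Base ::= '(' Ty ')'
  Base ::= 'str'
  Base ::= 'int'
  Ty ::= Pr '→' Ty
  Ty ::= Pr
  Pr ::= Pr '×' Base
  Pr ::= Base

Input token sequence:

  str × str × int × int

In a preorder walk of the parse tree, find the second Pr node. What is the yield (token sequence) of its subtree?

str × str × int

[Ty [Pr [Pr [Pr [Pr [Base str]] × [Base str]] × [Base int]] × [Base int]]]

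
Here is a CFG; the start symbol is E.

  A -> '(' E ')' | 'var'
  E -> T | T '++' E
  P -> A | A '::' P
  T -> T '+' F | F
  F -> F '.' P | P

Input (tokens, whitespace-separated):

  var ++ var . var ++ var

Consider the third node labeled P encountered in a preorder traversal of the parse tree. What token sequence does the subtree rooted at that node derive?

var

[E [T [F [P [A var]]]] ++ [E [T [F [F [P [A var]]] . [P [A var]]]] ++ [E [T [F [P [A var]]]]]]]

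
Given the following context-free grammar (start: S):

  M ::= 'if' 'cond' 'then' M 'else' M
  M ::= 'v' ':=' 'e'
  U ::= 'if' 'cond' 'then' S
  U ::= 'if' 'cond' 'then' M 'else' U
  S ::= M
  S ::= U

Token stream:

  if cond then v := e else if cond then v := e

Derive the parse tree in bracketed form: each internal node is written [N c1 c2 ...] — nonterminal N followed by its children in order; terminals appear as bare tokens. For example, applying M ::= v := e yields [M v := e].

[S [U if cond then [M v := e] else [U if cond then [S [M v := e]]]]]

S
U
if cond then M else U
if cond then v := e else U
if cond then v := e else if cond then S
if cond then v := e else if cond then M
if cond then v := e else if cond then v := e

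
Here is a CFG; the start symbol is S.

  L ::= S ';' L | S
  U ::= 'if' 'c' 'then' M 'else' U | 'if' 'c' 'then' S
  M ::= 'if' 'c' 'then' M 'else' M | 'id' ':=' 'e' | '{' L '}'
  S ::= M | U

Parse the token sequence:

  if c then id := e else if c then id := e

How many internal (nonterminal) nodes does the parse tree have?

6

[S [U if c then [M id := e] else [U if c then [S [M id := e]]]]]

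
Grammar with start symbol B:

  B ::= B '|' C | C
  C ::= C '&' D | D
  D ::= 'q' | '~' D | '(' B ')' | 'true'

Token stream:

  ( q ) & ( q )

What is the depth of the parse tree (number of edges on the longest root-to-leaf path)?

[B [C [C [D ( [B [C [D q]]] )]] & [D ( [B [C [D q]]] )]]]

7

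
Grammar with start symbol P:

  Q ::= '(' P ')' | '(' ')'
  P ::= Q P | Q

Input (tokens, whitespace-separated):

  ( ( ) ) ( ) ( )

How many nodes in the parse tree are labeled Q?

4

[P [Q ( [P [Q ( )]] )] [P [Q ( )] [P [Q ( )]]]]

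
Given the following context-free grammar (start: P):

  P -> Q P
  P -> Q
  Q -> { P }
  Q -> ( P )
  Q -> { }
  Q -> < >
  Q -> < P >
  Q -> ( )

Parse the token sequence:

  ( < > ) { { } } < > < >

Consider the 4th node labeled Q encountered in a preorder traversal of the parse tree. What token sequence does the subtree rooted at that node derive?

[P [Q ( [P [Q < >]] )] [P [Q { [P [Q { }]] }] [P [Q < >] [P [Q < >]]]]]

{ }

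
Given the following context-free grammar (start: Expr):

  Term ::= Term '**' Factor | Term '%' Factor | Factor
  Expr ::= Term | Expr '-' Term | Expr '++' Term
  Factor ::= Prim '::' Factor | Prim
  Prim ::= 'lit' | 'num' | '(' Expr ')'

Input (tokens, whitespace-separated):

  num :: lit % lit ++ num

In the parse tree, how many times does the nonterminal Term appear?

[Expr [Expr [Term [Term [Factor [Prim num] :: [Factor [Prim lit]]]] % [Factor [Prim lit]]]] ++ [Term [Factor [Prim num]]]]

3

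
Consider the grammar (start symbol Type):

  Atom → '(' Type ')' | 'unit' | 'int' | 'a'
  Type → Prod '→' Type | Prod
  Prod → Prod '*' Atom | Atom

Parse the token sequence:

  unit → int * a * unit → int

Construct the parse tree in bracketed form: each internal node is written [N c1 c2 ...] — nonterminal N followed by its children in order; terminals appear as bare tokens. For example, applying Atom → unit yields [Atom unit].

Type
Prod → Type
Atom → Type
unit → Type
unit → Prod → Type
unit → Prod * Atom → Type
unit → Prod * Atom * Atom → Type
unit → Atom * Atom * Atom → Type
unit → int * Atom * Atom → Type
unit → int * a * Atom → Type
unit → int * a * unit → Type
unit → int * a * unit → Prod
unit → int * a * unit → Atom
unit → int * a * unit → int

[Type [Prod [Atom unit]] → [Type [Prod [Prod [Prod [Atom int]] * [Atom a]] * [Atom unit]] → [Type [Prod [Atom int]]]]]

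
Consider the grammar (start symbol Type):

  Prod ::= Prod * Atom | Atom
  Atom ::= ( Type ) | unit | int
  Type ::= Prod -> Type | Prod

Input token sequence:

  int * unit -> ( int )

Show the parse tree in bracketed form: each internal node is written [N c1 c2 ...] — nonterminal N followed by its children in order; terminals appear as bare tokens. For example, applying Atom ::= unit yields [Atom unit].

[Type [Prod [Prod [Atom int]] * [Atom unit]] -> [Type [Prod [Atom ( [Type [Prod [Atom int]]] )]]]]

Type
Prod -> Type
Prod * Atom -> Type
Atom * Atom -> Type
int * Atom -> Type
int * unit -> Type
int * unit -> Prod
int * unit -> Atom
int * unit -> ( Type )
int * unit -> ( Prod )
int * unit -> ( Atom )
int * unit -> ( int )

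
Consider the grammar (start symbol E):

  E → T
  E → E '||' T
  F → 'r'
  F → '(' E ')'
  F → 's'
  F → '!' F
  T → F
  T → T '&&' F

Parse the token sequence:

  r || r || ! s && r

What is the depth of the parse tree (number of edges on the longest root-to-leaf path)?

5

[E [E [E [T [F r]]] || [T [F r]]] || [T [T [F ! [F s]]] && [F r]]]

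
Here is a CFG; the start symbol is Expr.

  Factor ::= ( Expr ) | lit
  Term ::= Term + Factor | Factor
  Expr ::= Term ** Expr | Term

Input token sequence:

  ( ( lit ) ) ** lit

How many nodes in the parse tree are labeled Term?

[Expr [Term [Factor ( [Expr [Term [Factor ( [Expr [Term [Factor lit]]] )]]] )]] ** [Expr [Term [Factor lit]]]]

4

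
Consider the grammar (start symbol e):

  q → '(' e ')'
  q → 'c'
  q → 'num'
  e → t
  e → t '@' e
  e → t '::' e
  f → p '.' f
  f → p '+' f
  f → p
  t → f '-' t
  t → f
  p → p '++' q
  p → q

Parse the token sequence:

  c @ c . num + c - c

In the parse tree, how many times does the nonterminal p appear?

[e [t [f [p [q c]]]] @ [e [t [f [p [q c]] . [f [p [q num]] + [f [p [q c]]]]] - [t [f [p [q c]]]]]]]

5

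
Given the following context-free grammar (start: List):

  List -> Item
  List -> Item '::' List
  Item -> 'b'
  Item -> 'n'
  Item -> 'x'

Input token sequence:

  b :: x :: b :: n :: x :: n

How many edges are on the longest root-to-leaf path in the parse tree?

[List [Item b] :: [List [Item x] :: [List [Item b] :: [List [Item n] :: [List [Item x] :: [List [Item n]]]]]]]

7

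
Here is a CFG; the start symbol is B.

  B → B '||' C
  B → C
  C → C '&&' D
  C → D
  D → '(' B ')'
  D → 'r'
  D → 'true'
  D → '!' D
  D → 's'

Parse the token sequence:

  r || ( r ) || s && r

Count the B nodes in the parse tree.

[B [B [B [C [D r]]] || [C [D ( [B [C [D r]]] )]]] || [C [C [D s]] && [D r]]]

4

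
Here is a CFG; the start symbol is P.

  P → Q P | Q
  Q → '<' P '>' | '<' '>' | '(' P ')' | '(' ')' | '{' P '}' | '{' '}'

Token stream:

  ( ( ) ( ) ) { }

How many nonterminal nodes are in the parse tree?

[P [Q ( [P [Q ( )] [P [Q ( )]]] )] [P [Q { }]]]

8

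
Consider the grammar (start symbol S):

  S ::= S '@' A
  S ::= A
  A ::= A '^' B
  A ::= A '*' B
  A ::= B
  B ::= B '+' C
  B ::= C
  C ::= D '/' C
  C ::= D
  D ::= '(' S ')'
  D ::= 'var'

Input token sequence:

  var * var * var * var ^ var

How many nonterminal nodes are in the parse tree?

21

[S [A [A [A [A [A [B [C [D var]]]] * [B [C [D var]]]] * [B [C [D var]]]] * [B [C [D var]]]] ^ [B [C [D var]]]]]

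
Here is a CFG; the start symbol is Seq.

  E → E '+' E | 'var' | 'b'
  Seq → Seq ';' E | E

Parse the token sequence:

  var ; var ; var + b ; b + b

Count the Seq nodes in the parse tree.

[Seq [Seq [Seq [Seq [E var]] ; [E var]] ; [E [E var] + [E b]]] ; [E [E b] + [E b]]]

4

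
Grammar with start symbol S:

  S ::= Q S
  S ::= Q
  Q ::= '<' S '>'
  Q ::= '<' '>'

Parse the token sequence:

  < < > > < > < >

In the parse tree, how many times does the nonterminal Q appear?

4

[S [Q < [S [Q < >]] >] [S [Q < >] [S [Q < >]]]]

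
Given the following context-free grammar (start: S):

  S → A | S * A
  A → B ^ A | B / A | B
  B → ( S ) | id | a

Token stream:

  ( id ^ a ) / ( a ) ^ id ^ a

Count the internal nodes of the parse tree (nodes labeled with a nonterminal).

17

[S [A [B ( [S [A [B id] ^ [A [B a]]]] )] / [A [B ( [S [A [B a]]] )] ^ [A [B id] ^ [A [B a]]]]]]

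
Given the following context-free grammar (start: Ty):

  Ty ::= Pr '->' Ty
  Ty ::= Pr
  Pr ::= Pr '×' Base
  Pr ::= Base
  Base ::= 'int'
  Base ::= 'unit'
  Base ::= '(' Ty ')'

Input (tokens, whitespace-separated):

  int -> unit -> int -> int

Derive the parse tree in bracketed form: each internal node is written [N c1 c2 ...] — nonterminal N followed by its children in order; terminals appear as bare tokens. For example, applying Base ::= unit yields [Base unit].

Ty
Pr -> Ty
Base -> Ty
int -> Ty
int -> Pr -> Ty
int -> Base -> Ty
int -> unit -> Ty
int -> unit -> Pr -> Ty
int -> unit -> Base -> Ty
int -> unit -> int -> Ty
int -> unit -> int -> Pr
int -> unit -> int -> Base
int -> unit -> int -> int

[Ty [Pr [Base int]] -> [Ty [Pr [Base unit]] -> [Ty [Pr [Base int]] -> [Ty [Pr [Base int]]]]]]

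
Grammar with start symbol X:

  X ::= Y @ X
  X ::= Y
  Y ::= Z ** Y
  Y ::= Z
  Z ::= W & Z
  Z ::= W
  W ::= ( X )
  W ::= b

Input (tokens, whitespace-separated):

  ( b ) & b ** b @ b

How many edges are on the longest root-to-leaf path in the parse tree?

[X [Y [Z [W ( [X [Y [Z [W b]]]] )] & [Z [W b]]] ** [Y [Z [W b]]]] @ [X [Y [Z [W b]]]]]

8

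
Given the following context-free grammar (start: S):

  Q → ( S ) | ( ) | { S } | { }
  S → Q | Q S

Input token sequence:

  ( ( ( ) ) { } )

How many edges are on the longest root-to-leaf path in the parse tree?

6

[S [Q ( [S [Q ( [S [Q ( )]] )] [S [Q { }]]] )]]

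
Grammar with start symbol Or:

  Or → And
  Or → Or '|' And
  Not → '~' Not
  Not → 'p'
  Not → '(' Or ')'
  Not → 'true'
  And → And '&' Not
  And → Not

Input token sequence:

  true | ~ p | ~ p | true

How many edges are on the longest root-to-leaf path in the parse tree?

6

[Or [Or [Or [Or [And [Not true]]] | [And [Not ~ [Not p]]]] | [And [Not ~ [Not p]]]] | [And [Not true]]]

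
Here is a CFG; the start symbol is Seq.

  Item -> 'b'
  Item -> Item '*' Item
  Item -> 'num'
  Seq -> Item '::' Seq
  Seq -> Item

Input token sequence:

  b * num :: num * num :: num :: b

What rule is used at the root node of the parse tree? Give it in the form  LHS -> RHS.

[Seq [Item [Item b] * [Item num]] :: [Seq [Item [Item num] * [Item num]] :: [Seq [Item num] :: [Seq [Item b]]]]]

Seq -> Item '::' Seq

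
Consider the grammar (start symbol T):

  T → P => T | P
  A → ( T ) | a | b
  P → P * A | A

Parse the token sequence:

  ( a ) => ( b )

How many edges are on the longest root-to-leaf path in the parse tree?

[T [P [A ( [T [P [A a]]] )]] => [T [P [A ( [T [P [A b]]] )]]]]

7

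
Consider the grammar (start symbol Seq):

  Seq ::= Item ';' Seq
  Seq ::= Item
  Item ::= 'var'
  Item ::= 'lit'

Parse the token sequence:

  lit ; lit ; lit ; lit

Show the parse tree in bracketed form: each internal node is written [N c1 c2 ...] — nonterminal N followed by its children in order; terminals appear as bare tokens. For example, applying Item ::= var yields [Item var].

[Seq [Item lit] ; [Seq [Item lit] ; [Seq [Item lit] ; [Seq [Item lit]]]]]

Seq
Item ; Seq
lit ; Seq
lit ; Item ; Seq
lit ; lit ; Seq
lit ; lit ; Item ; Seq
lit ; lit ; lit ; Seq
lit ; lit ; lit ; Item
lit ; lit ; lit ; lit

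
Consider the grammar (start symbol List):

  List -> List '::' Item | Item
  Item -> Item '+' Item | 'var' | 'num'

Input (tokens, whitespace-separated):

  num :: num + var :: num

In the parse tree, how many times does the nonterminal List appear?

[List [List [List [Item num]] :: [Item [Item num] + [Item var]]] :: [Item num]]

3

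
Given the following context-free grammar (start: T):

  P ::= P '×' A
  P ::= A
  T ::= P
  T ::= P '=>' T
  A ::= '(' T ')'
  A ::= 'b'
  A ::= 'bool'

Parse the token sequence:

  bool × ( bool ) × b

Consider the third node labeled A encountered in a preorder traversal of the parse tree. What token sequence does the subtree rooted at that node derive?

[T [P [P [P [A bool]] × [A ( [T [P [A bool]]] )]] × [A b]]]

bool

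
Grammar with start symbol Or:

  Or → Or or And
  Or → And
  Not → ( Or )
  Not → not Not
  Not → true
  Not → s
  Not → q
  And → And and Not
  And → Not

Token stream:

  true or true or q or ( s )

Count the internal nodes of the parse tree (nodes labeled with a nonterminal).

15

[Or [Or [Or [Or [And [Not true]]] or [And [Not true]]] or [And [Not q]]] or [And [Not ( [Or [And [Not s]]] )]]]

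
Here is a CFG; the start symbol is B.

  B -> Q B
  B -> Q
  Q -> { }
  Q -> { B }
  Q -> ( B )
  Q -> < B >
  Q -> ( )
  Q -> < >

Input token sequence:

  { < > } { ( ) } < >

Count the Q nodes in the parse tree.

5

[B [Q { [B [Q < >]] }] [B [Q { [B [Q ( )]] }] [B [Q < >]]]]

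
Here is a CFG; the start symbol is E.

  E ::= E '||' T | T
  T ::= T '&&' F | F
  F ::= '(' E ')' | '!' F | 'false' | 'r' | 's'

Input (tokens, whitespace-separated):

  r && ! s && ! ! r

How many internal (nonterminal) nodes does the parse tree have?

[E [T [T [T [F r]] && [F ! [F s]]] && [F ! [F ! [F r]]]]]

10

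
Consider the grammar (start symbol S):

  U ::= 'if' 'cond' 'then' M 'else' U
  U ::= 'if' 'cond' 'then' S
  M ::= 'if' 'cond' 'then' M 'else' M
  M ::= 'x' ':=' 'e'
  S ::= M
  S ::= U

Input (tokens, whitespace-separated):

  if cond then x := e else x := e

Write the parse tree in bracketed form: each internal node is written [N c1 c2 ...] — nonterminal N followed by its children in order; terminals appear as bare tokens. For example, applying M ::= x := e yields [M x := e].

S
M
if cond then M else M
if cond then x := e else M
if cond then x := e else x := e

[S [M if cond then [M x := e] else [M x := e]]]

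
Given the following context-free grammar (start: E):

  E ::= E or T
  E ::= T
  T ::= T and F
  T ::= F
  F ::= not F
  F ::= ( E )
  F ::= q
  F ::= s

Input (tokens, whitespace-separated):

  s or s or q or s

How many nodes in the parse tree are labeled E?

4

[E [E [E [E [T [F s]]] or [T [F s]]] or [T [F q]]] or [T [F s]]]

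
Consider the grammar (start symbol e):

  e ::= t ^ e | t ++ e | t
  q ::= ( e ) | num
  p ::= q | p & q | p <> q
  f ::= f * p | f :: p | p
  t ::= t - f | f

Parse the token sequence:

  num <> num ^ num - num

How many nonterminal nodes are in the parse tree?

[e [t [f [p [p [q num]] <> [q num]]]] ^ [e [t [t [f [p [q num]]]] - [f [p [q num]]]]]]

16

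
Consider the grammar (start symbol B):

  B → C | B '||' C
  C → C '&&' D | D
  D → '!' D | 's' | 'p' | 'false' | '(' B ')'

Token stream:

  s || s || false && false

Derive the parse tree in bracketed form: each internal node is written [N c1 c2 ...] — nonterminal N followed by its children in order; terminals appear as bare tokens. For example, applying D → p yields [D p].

[B [B [B [C [D s]]] || [C [D s]]] || [C [C [D false]] && [D false]]]

B
B || C
B || C || C
C || C || C
D || C || C
s || C || C
s || D || C
s || s || C
s || s || C && D
s || s || D && D
s || s || false && D
s || s || false && false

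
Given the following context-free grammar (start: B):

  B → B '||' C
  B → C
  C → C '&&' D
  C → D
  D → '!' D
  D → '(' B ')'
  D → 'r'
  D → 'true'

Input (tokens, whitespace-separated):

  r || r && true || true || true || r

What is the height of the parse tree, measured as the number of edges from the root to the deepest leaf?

7

[B [B [B [B [B [C [D r]]] || [C [C [D r]] && [D true]]] || [C [D true]]] || [C [D true]]] || [C [D r]]]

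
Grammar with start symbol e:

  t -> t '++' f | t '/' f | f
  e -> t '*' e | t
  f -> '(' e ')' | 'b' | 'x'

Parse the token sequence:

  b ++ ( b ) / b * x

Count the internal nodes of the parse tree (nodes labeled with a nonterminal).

[e [t [t [t [f b]] ++ [f ( [e [t [f b]]] )]] / [f b]] * [e [t [f x]]]]

13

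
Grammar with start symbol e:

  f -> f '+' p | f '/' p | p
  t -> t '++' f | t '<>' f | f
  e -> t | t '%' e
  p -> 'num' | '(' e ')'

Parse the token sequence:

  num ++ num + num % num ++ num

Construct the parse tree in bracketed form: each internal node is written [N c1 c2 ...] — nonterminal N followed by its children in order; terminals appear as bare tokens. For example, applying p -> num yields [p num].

e
t % e
t ++ f % e
f ++ f % e
p ++ f % e
num ++ f % e
num ++ f + p % e
num ++ p + p % e
num ++ num + p % e
num ++ num + num % e
num ++ num + num % t
num ++ num + num % t ++ f
num ++ num + num % f ++ f
num ++ num + num % p ++ f
num ++ num + num % num ++ f
num ++ num + num % num ++ p
num ++ num + num % num ++ num

[e [t [t [f [p num]]] ++ [f [f [p num]] + [p num]]] % [e [t [t [f [p num]]] ++ [f [p num]]]]]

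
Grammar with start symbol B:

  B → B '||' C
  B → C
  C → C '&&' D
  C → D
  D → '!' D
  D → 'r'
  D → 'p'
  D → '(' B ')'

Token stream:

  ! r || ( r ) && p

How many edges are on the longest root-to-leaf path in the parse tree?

[B [B [C [D ! [D r]]]] || [C [C [D ( [B [C [D r]]] )]] && [D p]]]

7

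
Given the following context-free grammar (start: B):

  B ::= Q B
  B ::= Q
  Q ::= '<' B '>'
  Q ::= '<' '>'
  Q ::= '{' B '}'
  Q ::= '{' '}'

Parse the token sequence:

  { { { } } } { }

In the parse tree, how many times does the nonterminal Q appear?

[B [Q { [B [Q { [B [Q { }]] }]] }] [B [Q { }]]]

4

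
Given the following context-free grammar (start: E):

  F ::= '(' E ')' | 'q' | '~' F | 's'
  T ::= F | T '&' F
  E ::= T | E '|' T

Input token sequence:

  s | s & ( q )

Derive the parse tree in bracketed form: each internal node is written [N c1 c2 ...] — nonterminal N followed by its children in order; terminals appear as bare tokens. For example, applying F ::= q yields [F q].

E
E | T
T | T
F | T
s | T
s | T & F
s | F & F
s | s & F
s | s & ( E )
s | s & ( T )
s | s & ( F )
s | s & ( q )

[E [E [T [F s]]] | [T [T [F s]] & [F ( [E [T [F q]]] )]]]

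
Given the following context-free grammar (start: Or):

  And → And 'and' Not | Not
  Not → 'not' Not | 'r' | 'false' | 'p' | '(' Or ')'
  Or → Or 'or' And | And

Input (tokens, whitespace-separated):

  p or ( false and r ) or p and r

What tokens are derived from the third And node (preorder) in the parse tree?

[Or [Or [Or [And [Not p]]] or [And [Not ( [Or [And [And [Not false]] and [Not r]]] )]]] or [And [And [Not p]] and [Not r]]]

false and r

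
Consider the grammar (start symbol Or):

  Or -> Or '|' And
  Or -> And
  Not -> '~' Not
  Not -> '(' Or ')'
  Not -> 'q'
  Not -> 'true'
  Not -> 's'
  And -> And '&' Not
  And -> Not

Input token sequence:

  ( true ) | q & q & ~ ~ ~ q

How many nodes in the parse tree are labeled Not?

[Or [Or [And [Not ( [Or [And [Not true]]] )]]] | [And [And [And [Not q]] & [Not q]] & [Not ~ [Not ~ [Not ~ [Not q]]]]]]

8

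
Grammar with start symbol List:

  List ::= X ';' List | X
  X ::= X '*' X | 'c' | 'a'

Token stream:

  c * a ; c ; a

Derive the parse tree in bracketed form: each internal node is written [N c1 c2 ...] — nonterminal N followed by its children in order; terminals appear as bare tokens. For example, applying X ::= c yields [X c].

[List [X [X c] * [X a]] ; [List [X c] ; [List [X a]]]]

List
X ; List
X * X ; List
c * X ; List
c * a ; List
c * a ; X ; List
c * a ; c ; List
c * a ; c ; X
c * a ; c ; a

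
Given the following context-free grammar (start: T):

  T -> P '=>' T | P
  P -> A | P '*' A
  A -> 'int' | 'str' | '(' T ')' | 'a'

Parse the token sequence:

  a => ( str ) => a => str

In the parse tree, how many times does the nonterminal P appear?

[T [P [A a]] => [T [P [A ( [T [P [A str]]] )]] => [T [P [A a]] => [T [P [A str]]]]]]

5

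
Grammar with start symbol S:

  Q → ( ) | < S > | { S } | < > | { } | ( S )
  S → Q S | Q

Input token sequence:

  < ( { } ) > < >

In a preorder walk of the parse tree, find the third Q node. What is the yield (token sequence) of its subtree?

{ }

[S [Q < [S [Q ( [S [Q { }]] )]] >] [S [Q < >]]]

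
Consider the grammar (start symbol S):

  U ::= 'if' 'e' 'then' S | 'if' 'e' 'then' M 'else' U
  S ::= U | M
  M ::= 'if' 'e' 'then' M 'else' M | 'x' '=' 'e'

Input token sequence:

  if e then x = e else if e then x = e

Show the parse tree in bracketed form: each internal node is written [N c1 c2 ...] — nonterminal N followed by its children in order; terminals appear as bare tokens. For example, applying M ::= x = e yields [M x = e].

[S [U if e then [M x = e] else [U if e then [S [M x = e]]]]]

S
U
if e then M else U
if e then x = e else U
if e then x = e else if e then S
if e then x = e else if e then M
if e then x = e else if e then x = e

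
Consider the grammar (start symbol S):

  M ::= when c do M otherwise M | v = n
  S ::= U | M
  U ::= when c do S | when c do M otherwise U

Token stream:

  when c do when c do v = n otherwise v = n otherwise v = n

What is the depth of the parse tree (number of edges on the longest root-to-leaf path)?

4

[S [M when c do [M when c do [M v = n] otherwise [M v = n]] otherwise [M v = n]]]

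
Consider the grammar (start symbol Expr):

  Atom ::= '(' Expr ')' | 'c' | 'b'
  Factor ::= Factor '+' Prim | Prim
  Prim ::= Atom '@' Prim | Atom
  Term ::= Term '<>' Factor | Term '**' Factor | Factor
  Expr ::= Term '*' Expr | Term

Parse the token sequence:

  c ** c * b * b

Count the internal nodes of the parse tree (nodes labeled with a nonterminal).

[Expr [Term [Term [Factor [Prim [Atom c]]]] ** [Factor [Prim [Atom c]]]] * [Expr [Term [Factor [Prim [Atom b]]]] * [Expr [Term [Factor [Prim [Atom b]]]]]]]

19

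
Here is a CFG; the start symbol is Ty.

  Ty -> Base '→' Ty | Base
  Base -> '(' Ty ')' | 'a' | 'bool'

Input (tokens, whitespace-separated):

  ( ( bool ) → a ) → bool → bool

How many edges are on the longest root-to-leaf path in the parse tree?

6

[Ty [Base ( [Ty [Base ( [Ty [Base bool]] )] → [Ty [Base a]]] )] → [Ty [Base bool] → [Ty [Base bool]]]]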